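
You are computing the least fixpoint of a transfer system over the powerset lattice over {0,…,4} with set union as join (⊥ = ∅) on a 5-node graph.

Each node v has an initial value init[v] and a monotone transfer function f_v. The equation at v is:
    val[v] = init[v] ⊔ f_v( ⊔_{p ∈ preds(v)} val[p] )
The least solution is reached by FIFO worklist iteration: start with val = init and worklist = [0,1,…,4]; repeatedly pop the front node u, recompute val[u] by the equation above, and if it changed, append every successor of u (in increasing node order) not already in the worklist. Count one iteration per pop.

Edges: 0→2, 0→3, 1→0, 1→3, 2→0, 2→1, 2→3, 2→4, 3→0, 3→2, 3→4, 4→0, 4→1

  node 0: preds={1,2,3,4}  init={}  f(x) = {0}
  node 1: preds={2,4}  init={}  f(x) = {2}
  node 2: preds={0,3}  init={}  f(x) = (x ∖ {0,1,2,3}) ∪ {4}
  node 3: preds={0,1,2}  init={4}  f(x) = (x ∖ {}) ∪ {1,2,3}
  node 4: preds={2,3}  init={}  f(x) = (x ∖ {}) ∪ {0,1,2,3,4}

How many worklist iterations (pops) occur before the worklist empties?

Trace (8 dequeues):
  [1] u=0 | in {4} | out {0} | prev {} | push {}
  [2] u=1 | in {} | out {2} | prev {} | push {0}
  [3] u=2 | in {0,4} | out {4} | prev {} | push {1}
  [4] u=3 | in {0,2,4} | out {0,1,2,3,4} | prev {4} | push {2}
  [5] u=4 | in {0,1,2,3,4} | out {0,1,2,3,4} | prev {} | push {}
  [6] u=0 | in {0,1,2,3,4} | out {0} | ==
  [7] u=1 | in {0,1,2,3,4} | out {2} | ==
  [8] u=2 | in {0,1,2,3,4} | out {4} | ==

Converged values:
  [0] {0}
  [1] {2}
  [2] {4}
  [3] {0,1,2,3,4}
  [4] {0,1,2,3,4}

8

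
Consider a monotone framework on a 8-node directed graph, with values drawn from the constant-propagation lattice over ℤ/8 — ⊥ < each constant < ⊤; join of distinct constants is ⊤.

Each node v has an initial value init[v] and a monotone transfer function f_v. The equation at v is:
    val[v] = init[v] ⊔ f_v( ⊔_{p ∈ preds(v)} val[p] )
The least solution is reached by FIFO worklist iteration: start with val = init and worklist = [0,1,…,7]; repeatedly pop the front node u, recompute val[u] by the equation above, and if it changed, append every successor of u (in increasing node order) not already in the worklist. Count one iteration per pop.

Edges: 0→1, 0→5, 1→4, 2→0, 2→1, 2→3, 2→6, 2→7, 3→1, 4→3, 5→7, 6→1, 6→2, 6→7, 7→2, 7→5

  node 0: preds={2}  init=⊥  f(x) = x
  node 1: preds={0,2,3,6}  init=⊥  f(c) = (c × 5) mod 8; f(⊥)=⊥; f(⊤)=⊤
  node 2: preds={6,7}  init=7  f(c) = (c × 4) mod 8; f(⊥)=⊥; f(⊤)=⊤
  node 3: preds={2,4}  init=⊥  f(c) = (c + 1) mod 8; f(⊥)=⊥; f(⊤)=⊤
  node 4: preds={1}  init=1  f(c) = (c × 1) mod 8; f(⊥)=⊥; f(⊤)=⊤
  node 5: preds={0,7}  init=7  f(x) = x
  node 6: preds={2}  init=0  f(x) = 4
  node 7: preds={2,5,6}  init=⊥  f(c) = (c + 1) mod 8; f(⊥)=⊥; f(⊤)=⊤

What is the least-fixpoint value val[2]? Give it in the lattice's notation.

⊤

Trace (14 dequeues):
  [1] u=0 | in 7 | out 7 | prev ⊥ | push {}
  [2] u=1 | in ⊤ | out ⊤ | prev ⊥ | push {}
  [3] u=2 | in 0 | out ⊤ | prev 7 | push {0,1}
  [4] u=3 | in ⊤ | out ⊤ | prev ⊥ | push {}
  [5] u=4 | in ⊤ | out ⊤ | prev 1 | push {3}
  [6] u=5 | in 7 | out 7 | ==
  [7] u=6 | in ⊤ | out ⊤ | prev 0 | push {2}
  [8] u=7 | in ⊤ | out ⊤ | prev ⊥ | push {5}
  [9] u=0 | in ⊤ | out ⊤ | prev 7 | push {}
  [10] u=1 | in ⊤ | out ⊤ | ==
  [11] u=3 | in ⊤ | out ⊤ | ==
  [12] u=2 | in ⊤ | out ⊤ | ==
  [13] u=5 | in ⊤ | out ⊤ | prev 7 | push {7}
  [14] u=7 | in ⊤ | out ⊤ | ==

Converged values:
  [0] ⊤
  [1] ⊤
  [2] ⊤
  [3] ⊤
  [4] ⊤
  [5] ⊤
  [6] ⊤
  [7] ⊤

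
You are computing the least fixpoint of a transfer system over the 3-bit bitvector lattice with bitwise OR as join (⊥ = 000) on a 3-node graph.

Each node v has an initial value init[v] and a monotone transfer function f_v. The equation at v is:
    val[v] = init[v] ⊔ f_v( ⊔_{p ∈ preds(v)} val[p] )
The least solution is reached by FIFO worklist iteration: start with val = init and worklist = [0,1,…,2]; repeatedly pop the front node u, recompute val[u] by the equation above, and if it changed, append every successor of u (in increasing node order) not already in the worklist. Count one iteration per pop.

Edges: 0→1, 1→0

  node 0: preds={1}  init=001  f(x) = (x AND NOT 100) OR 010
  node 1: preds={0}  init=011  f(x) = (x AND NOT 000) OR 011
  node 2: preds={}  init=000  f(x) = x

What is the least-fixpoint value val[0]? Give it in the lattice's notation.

Iteration log — 3 steps:
  step 1. node 0  ⊔preds=011  new=011  old=001  +wl: 
  step 2. node 1  ⊔preds=011  new=011  stable
  step 3. node 2  ⊔preds=000  new=000  stable

Least fixpoint reached:
  node 0: 011
  node 1: 011
  node 2: 000

011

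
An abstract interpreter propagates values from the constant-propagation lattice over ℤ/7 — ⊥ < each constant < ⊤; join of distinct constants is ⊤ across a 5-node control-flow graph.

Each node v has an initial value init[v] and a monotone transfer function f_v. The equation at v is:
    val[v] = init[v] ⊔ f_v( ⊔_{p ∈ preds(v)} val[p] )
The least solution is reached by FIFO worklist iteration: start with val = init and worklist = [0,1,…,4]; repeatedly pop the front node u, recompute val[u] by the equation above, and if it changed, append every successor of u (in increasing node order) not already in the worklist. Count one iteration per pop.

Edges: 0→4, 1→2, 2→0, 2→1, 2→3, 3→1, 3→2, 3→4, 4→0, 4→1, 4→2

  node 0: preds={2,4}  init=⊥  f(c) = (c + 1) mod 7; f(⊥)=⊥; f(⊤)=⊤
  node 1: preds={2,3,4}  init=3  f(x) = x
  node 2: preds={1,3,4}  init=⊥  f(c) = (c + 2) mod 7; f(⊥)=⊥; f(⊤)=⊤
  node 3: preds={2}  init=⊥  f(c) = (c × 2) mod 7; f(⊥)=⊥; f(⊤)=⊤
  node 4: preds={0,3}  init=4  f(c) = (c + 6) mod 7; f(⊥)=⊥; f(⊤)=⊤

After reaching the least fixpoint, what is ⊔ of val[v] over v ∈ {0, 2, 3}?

⊤

Trace (9 dequeues):
  [1] u=0 | in 4 | out 5 | prev ⊥ | push {}
  [2] u=1 | in 4 | out ⊤ | prev 3 | push {}
  [3] u=2 | in ⊤ | out ⊤ | prev ⊥ | push {0,1}
  [4] u=3 | in ⊤ | out ⊤ | prev ⊥ | push {2}
  [5] u=4 | in ⊤ | out ⊤ | prev 4 | push {}
  [6] u=0 | in ⊤ | out ⊤ | prev 5 | push {4}
  [7] u=1 | in ⊤ | out ⊤ | ==
  [8] u=2 | in ⊤ | out ⊤ | ==
  [9] u=4 | in ⊤ | out ⊤ | ==

Converged values:
  [0] ⊤
  [1] ⊤
  [2] ⊤
  [3] ⊤
  [4] ⊤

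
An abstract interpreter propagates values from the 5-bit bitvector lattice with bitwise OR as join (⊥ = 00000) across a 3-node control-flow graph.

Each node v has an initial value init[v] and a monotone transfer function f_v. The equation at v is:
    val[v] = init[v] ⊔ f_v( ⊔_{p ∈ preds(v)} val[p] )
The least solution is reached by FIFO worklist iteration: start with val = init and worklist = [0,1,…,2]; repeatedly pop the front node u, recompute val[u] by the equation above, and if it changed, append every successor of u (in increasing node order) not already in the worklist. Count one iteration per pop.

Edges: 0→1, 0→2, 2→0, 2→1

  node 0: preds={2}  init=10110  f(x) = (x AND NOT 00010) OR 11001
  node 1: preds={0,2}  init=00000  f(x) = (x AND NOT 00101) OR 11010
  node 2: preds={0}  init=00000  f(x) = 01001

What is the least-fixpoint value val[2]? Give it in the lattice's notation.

01001

Trace (5 dequeues):
  [1] u=0 | in 00000 | out 11111 | prev 10110 | push {}
  [2] u=1 | in 11111 | out 11010 | prev 00000 | push {}
  [3] u=2 | in 11111 | out 01001 | prev 00000 | push {0,1}
  [4] u=0 | in 01001 | out 11111 | ==
  [5] u=1 | in 11111 | out 11010 | ==

Converged values:
  [0] 11111
  [1] 11010
  [2] 01001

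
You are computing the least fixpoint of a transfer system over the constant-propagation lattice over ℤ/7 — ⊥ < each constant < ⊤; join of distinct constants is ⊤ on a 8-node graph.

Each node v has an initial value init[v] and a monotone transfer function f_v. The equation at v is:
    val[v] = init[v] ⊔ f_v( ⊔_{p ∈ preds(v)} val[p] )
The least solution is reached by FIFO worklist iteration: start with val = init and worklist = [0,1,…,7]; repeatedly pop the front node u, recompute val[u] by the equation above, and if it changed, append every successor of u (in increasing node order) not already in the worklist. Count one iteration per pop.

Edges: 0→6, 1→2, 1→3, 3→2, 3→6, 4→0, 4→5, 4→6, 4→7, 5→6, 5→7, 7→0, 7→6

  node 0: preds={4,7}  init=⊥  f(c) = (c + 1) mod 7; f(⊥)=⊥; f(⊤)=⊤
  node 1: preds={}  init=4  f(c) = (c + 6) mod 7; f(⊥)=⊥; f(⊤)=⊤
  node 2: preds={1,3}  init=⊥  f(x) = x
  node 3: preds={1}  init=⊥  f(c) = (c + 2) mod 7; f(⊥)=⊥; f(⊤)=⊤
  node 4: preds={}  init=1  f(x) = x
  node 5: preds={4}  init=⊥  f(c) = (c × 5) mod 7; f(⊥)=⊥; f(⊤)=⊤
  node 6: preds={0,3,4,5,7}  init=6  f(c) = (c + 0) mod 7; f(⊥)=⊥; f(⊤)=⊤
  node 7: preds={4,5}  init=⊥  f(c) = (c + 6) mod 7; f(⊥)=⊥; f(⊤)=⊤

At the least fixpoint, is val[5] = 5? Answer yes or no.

Worklist (11 pops):
  #1 pop 0: in=1 → 2 (was ⊥); enqueue []
  #2 pop 1: in=⊥ → 4 (no change)
  #3 pop 2: in=4 → 4 (was ⊥); enqueue []
  #4 pop 3: in=4 → 6 (was ⊥); enqueue [2]
  #5 pop 4: in=⊥ → 1 (no change)
  #6 pop 5: in=1 → 5 (was ⊥); enqueue []
  #7 pop 6: in=⊤ → ⊤ (was 6); enqueue []
  #8 pop 7: in=⊤ → ⊤ (was ⊥); enqueue [0,6]
  #9 pop 2: in=⊤ → ⊤ (was 4); enqueue []
  #10 pop 0: in=⊤ → ⊤ (was 2); enqueue []
  #11 pop 6: in=⊤ → ⊤ (no change)

Fixpoint:
  val[0] = ⊤
  val[1] = 4
  val[2] = ⊤
  val[3] = 6
  val[4] = 1
  val[5] = 5
  val[6] = ⊤
  val[7] = ⊤

yes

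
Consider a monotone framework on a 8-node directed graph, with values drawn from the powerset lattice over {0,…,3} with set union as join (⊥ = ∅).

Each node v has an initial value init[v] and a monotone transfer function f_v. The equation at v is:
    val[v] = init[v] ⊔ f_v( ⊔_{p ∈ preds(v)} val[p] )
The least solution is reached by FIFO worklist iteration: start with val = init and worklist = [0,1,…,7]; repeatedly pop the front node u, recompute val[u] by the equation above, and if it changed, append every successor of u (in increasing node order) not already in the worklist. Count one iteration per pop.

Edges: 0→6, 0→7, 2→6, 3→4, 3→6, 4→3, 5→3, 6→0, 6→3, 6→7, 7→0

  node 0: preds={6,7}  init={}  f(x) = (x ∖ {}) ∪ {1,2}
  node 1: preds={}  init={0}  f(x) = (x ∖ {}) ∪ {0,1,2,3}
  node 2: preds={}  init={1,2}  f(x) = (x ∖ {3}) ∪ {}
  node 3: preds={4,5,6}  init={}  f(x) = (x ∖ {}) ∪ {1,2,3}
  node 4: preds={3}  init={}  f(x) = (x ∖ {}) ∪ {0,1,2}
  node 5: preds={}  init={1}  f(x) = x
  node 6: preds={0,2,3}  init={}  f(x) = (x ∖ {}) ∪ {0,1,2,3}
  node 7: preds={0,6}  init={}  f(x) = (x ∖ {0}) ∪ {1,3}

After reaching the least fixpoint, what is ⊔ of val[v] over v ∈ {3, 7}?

Iteration log — 13 steps:
  step 1. node 0  ⊔preds={}  new={1,2}  old={}  +wl: 
  step 2. node 1  ⊔preds={}  new={0,1,2,3}  old={0}  +wl: 
  step 3. node 2  ⊔preds={}  new={1,2}  stable
  step 4. node 3  ⊔preds={1}  new={1,2,3}  old={}  +wl: 
  step 5. node 4  ⊔preds={1,2,3}  new={0,1,2,3}  old={}  +wl: 3
  step 6. node 5  ⊔preds={}  new={1}  stable
  step 7. node 6  ⊔preds={1,2,3}  new={0,1,2,3}  old={}  +wl: 0
  step 8. node 7  ⊔preds={0,1,2,3}  new={1,2,3}  old={}  +wl: 
  step 9. node 3  ⊔preds={0,1,2,3}  new={0,1,2,3}  old={1,2,3}  +wl: 4,6
  step 10. node 0  ⊔preds={0,1,2,3}  new={0,1,2,3}  old={1,2}  +wl: 7
  step 11. node 4  ⊔preds={0,1,2,3}  new={0,1,2,3}  stable
  step 12. node 6  ⊔preds={0,1,2,3}  new={0,1,2,3}  stable
  step 13. node 7  ⊔preds={0,1,2,3}  new={1,2,3}  stable

Least fixpoint reached:
  node 0: {0,1,2,3}
  node 1: {0,1,2,3}
  node 2: {1,2}
  node 3: {0,1,2,3}
  node 4: {0,1,2,3}
  node 5: {1}
  node 6: {0,1,2,3}
  node 7: {1,2,3}

{0,1,2,3}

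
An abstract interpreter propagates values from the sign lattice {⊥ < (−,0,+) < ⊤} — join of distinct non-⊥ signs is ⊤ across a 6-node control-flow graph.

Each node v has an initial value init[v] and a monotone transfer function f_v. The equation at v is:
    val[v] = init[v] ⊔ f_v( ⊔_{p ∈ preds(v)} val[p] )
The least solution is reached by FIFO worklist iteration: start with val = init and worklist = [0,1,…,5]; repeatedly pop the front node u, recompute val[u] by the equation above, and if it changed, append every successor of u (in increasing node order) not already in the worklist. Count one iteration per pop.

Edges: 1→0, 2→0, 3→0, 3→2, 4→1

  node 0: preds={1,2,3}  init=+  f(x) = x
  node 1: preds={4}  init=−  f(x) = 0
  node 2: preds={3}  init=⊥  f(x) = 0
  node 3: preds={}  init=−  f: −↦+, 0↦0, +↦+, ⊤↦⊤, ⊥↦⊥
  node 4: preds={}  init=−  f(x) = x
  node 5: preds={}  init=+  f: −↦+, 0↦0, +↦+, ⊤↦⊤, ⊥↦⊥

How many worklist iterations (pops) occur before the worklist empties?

7

Trace (7 dequeues):
  [1] u=0 | in − | out ⊤ | prev + | push {}
  [2] u=1 | in − | out ⊤ | prev − | push {0}
  [3] u=2 | in − | out 0 | prev ⊥ | push {}
  [4] u=3 | in ⊥ | out − | ==
  [5] u=4 | in ⊥ | out − | ==
  [6] u=5 | in ⊥ | out + | ==
  [7] u=0 | in ⊤ | out ⊤ | ==

Converged values:
  [0] ⊤
  [1] ⊤
  [2] 0
  [3] −
  [4] −
  [5] +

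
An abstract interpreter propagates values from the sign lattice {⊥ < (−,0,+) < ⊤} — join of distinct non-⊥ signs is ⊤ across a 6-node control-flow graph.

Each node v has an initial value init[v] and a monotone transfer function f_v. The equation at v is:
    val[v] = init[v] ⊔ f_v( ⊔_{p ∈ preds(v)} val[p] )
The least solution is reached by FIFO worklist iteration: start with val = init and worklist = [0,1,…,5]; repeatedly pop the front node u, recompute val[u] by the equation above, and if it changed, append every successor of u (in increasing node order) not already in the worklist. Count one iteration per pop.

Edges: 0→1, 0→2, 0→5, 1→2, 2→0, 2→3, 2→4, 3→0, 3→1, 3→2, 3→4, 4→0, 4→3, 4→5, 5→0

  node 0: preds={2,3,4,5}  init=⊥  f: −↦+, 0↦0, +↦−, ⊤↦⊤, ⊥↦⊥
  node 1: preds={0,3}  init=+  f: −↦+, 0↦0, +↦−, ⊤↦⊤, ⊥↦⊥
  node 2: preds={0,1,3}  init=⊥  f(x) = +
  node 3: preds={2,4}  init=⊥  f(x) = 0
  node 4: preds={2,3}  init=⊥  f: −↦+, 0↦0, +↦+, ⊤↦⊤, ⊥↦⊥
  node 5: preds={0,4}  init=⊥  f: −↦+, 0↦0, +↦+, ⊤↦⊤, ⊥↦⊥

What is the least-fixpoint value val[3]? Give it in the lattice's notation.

Iteration log — 11 steps:
  step 1. node 0  ⊔preds=⊥  new=⊥  stable
  step 2. node 1  ⊔preds=⊥  new=+  stable
  step 3. node 2  ⊔preds=+  new=+  old=⊥  +wl: 0
  step 4. node 3  ⊔preds=+  new=0  old=⊥  +wl: 1,2
  step 5. node 4  ⊔preds=⊤  new=⊤  old=⊥  +wl: 3
  step 6. node 5  ⊔preds=⊤  new=⊤  old=⊥  +wl: 
  step 7. node 0  ⊔preds=⊤  new=⊤  old=⊥  +wl: 5
  step 8. node 1  ⊔preds=⊤  new=⊤  old=+  +wl: 
  step 9. node 2  ⊔preds=⊤  new=+  stable
  step 10. node 3  ⊔preds=⊤  new=0  stable
  step 11. node 5  ⊔preds=⊤  new=⊤  stable

Least fixpoint reached:
  node 0: ⊤
  node 1: ⊤
  node 2: +
  node 3: 0
  node 4: ⊤
  node 5: ⊤

0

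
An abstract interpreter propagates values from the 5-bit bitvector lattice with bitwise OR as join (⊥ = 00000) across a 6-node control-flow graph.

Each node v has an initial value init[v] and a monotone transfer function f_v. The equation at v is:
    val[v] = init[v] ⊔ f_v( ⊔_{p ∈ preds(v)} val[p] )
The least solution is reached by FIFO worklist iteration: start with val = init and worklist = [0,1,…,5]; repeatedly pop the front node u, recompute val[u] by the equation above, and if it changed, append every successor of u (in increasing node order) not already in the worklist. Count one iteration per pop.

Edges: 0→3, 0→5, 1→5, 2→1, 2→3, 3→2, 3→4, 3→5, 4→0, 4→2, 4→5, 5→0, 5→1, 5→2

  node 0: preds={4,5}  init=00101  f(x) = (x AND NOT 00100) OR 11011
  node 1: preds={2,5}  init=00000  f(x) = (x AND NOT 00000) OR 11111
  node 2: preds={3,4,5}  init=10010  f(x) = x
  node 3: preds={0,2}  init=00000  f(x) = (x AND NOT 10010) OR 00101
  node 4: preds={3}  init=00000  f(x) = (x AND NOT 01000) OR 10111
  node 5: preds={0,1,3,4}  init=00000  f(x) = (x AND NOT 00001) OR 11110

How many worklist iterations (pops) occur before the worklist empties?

Iteration log — 10 steps:
  step 1. node 0  ⊔preds=00000  new=11111  old=00101  +wl: 
  step 2. node 1  ⊔preds=10010  new=11111  old=00000  +wl: 
  step 3. node 2  ⊔preds=00000  new=10010  stable
  step 4. node 3  ⊔preds=11111  new=01101  old=00000  +wl: 2
  step 5. node 4  ⊔preds=01101  new=10111  old=00000  +wl: 0
  step 6. node 5  ⊔preds=11111  new=11110  old=00000  +wl: 1
  step 7. node 2  ⊔preds=11111  new=11111  old=10010  +wl: 3
  step 8. node 0  ⊔preds=11111  new=11111  stable
  step 9. node 1  ⊔preds=11111  new=11111  stable
  step 10. node 3  ⊔preds=11111  new=01101  stable

Least fixpoint reached:
  node 0: 11111
  node 1: 11111
  node 2: 11111
  node 3: 01101
  node 4: 10111
  node 5: 11110

10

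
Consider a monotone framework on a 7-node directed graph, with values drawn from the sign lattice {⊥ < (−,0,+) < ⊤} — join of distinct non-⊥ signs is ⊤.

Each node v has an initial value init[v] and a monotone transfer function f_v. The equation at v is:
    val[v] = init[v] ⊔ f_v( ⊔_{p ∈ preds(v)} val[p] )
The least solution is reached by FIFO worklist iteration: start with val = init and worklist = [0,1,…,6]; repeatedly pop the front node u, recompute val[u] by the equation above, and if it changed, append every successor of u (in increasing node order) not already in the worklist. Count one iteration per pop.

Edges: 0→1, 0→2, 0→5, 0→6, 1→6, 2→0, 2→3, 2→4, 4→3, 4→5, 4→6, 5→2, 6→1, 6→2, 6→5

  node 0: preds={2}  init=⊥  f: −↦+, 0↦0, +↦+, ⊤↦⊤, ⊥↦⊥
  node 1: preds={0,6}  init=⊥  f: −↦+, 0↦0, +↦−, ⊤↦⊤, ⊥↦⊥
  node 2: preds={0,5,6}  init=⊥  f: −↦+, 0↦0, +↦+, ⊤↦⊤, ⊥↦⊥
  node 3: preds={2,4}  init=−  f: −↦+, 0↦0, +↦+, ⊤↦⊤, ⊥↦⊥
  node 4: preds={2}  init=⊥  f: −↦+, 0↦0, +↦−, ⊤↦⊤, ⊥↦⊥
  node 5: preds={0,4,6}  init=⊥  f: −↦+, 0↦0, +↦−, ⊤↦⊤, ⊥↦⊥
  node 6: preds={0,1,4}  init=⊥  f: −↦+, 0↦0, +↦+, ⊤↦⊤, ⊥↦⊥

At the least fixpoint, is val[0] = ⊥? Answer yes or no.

Worklist (7 pops):
  #1 pop 0: in=⊥ → ⊥ (no change)
  #2 pop 1: in=⊥ → ⊥ (no change)
  #3 pop 2: in=⊥ → ⊥ (no change)
  #4 pop 3: in=⊥ → − (no change)
  #5 pop 4: in=⊥ → ⊥ (no change)
  #6 pop 5: in=⊥ → ⊥ (no change)
  #7 pop 6: in=⊥ → ⊥ (no change)

Fixpoint:
  val[0] = ⊥
  val[1] = ⊥
  val[2] = ⊥
  val[3] = −
  val[4] = ⊥
  val[5] = ⊥
  val[6] = ⊥

yes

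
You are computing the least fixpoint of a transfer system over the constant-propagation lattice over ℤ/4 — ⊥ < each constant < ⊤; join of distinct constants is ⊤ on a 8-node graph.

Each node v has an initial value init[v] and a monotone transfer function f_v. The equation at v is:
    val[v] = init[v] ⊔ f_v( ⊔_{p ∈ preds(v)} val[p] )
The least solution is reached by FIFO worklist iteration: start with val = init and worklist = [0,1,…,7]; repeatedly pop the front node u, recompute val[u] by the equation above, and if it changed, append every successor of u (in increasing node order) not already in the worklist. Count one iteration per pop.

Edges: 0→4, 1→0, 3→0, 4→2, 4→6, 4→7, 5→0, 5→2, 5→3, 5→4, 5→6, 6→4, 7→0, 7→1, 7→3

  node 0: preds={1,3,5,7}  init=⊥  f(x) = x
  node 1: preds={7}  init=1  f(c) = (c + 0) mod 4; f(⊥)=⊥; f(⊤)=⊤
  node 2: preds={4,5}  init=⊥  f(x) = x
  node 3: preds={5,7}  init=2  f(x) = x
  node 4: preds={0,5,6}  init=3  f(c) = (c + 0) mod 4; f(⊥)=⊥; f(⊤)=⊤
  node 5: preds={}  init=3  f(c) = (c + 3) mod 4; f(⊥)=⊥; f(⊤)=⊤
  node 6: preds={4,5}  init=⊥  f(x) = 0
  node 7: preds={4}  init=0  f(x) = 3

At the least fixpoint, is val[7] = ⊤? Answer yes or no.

yes

Worklist (13 pops):
  #1 pop 0: in=⊤ → ⊤ (was ⊥); enqueue []
  #2 pop 1: in=0 → ⊤ (was 1); enqueue [0]
  #3 pop 2: in=3 → 3 (was ⊥); enqueue []
  #4 pop 3: in=⊤ → ⊤ (was 2); enqueue []
  #5 pop 4: in=⊤ → ⊤ (was 3); enqueue [2]
  #6 pop 5: in=⊥ → 3 (no change)
  #7 pop 6: in=⊤ → 0 (was ⊥); enqueue [4]
  #8 pop 7: in=⊤ → ⊤ (was 0); enqueue [1,3]
  #9 pop 0: in=⊤ → ⊤ (no change)
  #10 pop 2: in=⊤ → ⊤ (was 3); enqueue []
  #11 pop 4: in=⊤ → ⊤ (no change)
  #12 pop 1: in=⊤ → ⊤ (no change)
  #13 pop 3: in=⊤ → ⊤ (no change)

Fixpoint:
  val[0] = ⊤
  val[1] = ⊤
  val[2] = ⊤
  val[3] = ⊤
  val[4] = ⊤
  val[5] = 3
  val[6] = 0
  val[7] = ⊤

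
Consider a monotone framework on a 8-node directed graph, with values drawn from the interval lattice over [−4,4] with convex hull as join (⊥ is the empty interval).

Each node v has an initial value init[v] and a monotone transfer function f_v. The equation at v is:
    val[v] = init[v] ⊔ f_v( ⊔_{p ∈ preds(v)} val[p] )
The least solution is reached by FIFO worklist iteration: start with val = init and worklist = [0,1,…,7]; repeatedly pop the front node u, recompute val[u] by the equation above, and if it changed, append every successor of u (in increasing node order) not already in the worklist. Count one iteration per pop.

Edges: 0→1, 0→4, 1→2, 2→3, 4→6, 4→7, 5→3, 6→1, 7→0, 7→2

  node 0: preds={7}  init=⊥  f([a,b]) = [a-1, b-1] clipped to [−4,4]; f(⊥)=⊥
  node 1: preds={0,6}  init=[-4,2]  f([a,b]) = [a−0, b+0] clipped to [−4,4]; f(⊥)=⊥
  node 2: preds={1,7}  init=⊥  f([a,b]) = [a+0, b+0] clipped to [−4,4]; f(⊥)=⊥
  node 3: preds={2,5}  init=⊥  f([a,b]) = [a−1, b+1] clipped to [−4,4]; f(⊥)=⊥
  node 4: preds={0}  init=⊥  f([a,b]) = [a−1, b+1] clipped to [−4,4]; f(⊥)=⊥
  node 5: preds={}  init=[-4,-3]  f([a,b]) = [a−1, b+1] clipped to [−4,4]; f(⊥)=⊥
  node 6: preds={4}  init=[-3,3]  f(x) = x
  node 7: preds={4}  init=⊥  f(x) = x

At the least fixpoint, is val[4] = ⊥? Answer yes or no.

Iteration log — 8 steps:
  step 1. node 0  ⊔preds=⊥  new=⊥  stable
  step 2. node 1  ⊔preds=[-3,3]  new=[-4,3]  old=[-4,2]  +wl: 
  step 3. node 2  ⊔preds=[-4,3]  new=[-4,3]  old=⊥  +wl: 
  step 4. node 3  ⊔preds=[-4,3]  new=[-4,4]  old=⊥  +wl: 
  step 5. node 4  ⊔preds=⊥  new=⊥  stable
  step 6. node 5  ⊔preds=⊥  new=[-4,-3]  stable
  step 7. node 6  ⊔preds=⊥  new=[-3,3]  stable
  step 8. node 7  ⊔preds=⊥  new=⊥  stable

Least fixpoint reached:
  node 0: ⊥
  node 1: [-4,3]
  node 2: [-4,3]
  node 3: [-4,4]
  node 4: ⊥
  node 5: [-4,-3]
  node 6: [-3,3]
  node 7: ⊥

yes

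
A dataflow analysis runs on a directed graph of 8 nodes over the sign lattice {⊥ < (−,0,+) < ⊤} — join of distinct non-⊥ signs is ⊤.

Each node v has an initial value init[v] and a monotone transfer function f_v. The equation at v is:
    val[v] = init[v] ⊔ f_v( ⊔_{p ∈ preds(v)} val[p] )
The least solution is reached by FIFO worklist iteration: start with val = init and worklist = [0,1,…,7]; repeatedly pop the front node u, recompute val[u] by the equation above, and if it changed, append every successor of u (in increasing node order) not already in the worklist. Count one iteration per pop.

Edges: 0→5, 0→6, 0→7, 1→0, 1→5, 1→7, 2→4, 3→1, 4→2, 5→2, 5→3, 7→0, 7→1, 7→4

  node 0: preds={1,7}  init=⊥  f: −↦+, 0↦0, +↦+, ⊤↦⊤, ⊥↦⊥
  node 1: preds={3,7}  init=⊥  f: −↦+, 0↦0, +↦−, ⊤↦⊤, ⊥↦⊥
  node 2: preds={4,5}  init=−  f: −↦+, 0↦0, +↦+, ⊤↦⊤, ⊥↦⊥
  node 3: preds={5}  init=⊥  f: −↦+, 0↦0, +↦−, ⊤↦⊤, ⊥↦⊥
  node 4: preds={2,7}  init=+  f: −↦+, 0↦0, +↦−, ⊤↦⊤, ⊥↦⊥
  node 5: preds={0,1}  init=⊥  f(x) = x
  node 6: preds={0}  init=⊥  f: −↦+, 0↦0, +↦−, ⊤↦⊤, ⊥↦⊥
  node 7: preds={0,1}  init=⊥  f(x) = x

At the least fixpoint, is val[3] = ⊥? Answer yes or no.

yes

Trace (9 dequeues):
  [1] u=0 | in ⊥ | out ⊥ | ==
  [2] u=1 | in ⊥ | out ⊥ | ==
  [3] u=2 | in + | out ⊤ | prev − | push {}
  [4] u=3 | in ⊥ | out ⊥ | ==
  [5] u=4 | in ⊤ | out ⊤ | prev + | push {2}
  [6] u=5 | in ⊥ | out ⊥ | ==
  [7] u=6 | in ⊥ | out ⊥ | ==
  [8] u=7 | in ⊥ | out ⊥ | ==
  [9] u=2 | in ⊤ | out ⊤ | ==

Converged values:
  [0] ⊥
  [1] ⊥
  [2] ⊤
  [3] ⊥
  [4] ⊤
  [5] ⊥
  [6] ⊥
  [7] ⊥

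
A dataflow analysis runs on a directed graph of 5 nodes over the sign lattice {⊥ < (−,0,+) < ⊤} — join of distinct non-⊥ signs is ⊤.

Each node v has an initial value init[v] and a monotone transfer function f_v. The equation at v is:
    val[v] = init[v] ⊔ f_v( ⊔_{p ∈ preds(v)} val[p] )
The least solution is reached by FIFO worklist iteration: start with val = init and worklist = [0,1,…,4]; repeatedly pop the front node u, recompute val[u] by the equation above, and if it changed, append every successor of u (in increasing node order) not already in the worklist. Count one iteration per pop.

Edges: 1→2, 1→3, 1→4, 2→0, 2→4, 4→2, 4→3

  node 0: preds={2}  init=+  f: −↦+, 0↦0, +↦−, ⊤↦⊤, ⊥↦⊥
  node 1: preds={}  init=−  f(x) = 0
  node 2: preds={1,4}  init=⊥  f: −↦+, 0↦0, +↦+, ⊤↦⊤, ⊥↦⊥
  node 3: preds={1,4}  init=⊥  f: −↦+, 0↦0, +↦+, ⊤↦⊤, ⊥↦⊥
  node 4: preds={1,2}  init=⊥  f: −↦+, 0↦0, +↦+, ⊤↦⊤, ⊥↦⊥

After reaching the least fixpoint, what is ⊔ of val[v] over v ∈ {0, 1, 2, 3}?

Iteration log — 8 steps:
  step 1. node 0  ⊔preds=⊥  new=+  stable
  step 2. node 1  ⊔preds=⊥  new=⊤  old=−  +wl: 
  step 3. node 2  ⊔preds=⊤  new=⊤  old=⊥  +wl: 0
  step 4. node 3  ⊔preds=⊤  new=⊤  old=⊥  +wl: 
  step 5. node 4  ⊔preds=⊤  new=⊤  old=⊥  +wl: 2,3
  step 6. node 0  ⊔preds=⊤  new=⊤  old=+  +wl: 
  step 7. node 2  ⊔preds=⊤  new=⊤  stable
  step 8. node 3  ⊔preds=⊤  new=⊤  stable

Least fixpoint reached:
  node 0: ⊤
  node 1: ⊤
  node 2: ⊤
  node 3: ⊤
  node 4: ⊤

⊤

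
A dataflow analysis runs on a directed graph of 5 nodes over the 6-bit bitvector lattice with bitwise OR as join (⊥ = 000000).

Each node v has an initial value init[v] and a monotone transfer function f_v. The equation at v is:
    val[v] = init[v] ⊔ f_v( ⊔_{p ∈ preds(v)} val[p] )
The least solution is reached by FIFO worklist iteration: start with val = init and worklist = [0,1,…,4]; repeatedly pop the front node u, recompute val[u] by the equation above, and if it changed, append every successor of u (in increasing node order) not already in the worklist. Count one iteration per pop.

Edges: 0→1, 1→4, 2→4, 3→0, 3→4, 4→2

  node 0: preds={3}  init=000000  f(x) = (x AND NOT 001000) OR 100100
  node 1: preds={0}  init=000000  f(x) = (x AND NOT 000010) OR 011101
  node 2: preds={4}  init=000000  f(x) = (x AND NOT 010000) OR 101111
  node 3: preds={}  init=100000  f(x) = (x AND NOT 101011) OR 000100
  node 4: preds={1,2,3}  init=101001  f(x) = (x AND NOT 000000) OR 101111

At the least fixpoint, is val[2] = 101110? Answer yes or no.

no

Iteration log — 7 steps:
  step 1. node 0  ⊔preds=100000  new=100100  old=000000  +wl: 
  step 2. node 1  ⊔preds=100100  new=111101  old=000000  +wl: 
  step 3. node 2  ⊔preds=101001  new=101111  old=000000  +wl: 
  step 4. node 3  ⊔preds=000000  new=100100  old=100000  +wl: 0
  step 5. node 4  ⊔preds=111111  new=111111  old=101001  +wl: 2
  step 6. node 0  ⊔preds=100100  new=100100  stable
  step 7. node 2  ⊔preds=111111  new=101111  stable

Least fixpoint reached:
  node 0: 100100
  node 1: 111101
  node 2: 101111
  node 3: 100100
  node 4: 111111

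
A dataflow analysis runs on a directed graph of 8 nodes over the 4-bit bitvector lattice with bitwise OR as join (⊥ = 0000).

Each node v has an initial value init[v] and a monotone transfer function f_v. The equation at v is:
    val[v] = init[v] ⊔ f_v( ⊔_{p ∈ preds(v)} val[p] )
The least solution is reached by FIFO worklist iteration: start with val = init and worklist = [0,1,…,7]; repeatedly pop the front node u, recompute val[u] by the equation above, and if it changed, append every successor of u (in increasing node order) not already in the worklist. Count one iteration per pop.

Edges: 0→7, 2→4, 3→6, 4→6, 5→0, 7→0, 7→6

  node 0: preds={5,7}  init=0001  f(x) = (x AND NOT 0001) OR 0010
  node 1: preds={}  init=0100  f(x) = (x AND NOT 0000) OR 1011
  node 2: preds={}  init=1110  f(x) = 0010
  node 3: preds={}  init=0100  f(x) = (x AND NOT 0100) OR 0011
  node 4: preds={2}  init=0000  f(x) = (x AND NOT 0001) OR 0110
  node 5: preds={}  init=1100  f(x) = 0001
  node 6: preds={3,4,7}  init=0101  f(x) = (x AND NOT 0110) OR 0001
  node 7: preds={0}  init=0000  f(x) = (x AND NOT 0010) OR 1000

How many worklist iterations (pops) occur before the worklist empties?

10

Iteration log — 10 steps:
  step 1. node 0  ⊔preds=1100  new=1111  old=0001  +wl: 
  step 2. node 1  ⊔preds=0000  new=1111  old=0100  +wl: 
  step 3. node 2  ⊔preds=0000  new=1110  stable
  step 4. node 3  ⊔preds=0000  new=0111  old=0100  +wl: 
  step 5. node 4  ⊔preds=1110  new=1110  old=0000  +wl: 
  step 6. node 5  ⊔preds=0000  new=1101  old=1100  +wl: 0
  step 7. node 6  ⊔preds=1111  new=1101  old=0101  +wl: 
  step 8. node 7  ⊔preds=1111  new=1101  old=0000  +wl: 6
  step 9. node 0  ⊔preds=1101  new=1111  stable
  step 10. node 6  ⊔preds=1111  new=1101  stable

Least fixpoint reached:
  node 0: 1111
  node 1: 1111
  node 2: 1110
  node 3: 0111
  node 4: 1110
  node 5: 1101
  node 6: 1101
  node 7: 1101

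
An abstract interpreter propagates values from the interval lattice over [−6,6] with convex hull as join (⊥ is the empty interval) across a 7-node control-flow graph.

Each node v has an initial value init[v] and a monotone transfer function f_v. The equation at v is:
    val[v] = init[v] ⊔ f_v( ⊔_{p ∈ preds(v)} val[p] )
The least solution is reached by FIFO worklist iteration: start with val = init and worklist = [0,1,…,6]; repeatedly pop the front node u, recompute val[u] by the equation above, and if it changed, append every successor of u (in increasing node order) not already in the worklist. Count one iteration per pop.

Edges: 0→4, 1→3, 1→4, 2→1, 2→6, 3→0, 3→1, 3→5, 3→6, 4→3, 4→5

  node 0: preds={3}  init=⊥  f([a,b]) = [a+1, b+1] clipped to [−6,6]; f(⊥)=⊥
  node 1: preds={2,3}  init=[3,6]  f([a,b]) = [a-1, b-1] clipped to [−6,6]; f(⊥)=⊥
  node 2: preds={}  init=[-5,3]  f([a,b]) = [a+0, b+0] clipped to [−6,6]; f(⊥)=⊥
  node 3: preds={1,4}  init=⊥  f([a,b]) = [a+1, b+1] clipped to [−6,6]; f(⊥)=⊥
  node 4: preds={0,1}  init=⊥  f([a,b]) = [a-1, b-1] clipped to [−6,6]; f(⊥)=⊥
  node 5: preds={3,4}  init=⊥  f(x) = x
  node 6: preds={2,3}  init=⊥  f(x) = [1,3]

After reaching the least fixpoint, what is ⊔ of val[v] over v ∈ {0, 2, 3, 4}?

Trace (11 dequeues):
  [1] u=0 | in ⊥ | out ⊥ | ==
  [2] u=1 | in [-5,3] | out [-6,6] | prev [3,6] | push {}
  [3] u=2 | in ⊥ | out [-5,3] | ==
  [4] u=3 | in [-6,6] | out [-5,6] | prev ⊥ | push {0,1}
  [5] u=4 | in [-6,6] | out [-6,5] | prev ⊥ | push {3}
  [6] u=5 | in [-6,6] | out [-6,6] | prev ⊥ | push {}
  [7] u=6 | in [-5,6] | out [1,3] | prev ⊥ | push {}
  [8] u=0 | in [-5,6] | out [-4,6] | prev ⊥ | push {4}
  [9] u=1 | in [-5,6] | out [-6,6] | ==
  [10] u=3 | in [-6,6] | out [-5,6] | ==
  [11] u=4 | in [-6,6] | out [-6,5] | ==

Converged values:
  [0] [-4,6]
  [1] [-6,6]
  [2] [-5,3]
  [3] [-5,6]
  [4] [-6,5]
  [5] [-6,6]
  [6] [1,3]

[-6,6]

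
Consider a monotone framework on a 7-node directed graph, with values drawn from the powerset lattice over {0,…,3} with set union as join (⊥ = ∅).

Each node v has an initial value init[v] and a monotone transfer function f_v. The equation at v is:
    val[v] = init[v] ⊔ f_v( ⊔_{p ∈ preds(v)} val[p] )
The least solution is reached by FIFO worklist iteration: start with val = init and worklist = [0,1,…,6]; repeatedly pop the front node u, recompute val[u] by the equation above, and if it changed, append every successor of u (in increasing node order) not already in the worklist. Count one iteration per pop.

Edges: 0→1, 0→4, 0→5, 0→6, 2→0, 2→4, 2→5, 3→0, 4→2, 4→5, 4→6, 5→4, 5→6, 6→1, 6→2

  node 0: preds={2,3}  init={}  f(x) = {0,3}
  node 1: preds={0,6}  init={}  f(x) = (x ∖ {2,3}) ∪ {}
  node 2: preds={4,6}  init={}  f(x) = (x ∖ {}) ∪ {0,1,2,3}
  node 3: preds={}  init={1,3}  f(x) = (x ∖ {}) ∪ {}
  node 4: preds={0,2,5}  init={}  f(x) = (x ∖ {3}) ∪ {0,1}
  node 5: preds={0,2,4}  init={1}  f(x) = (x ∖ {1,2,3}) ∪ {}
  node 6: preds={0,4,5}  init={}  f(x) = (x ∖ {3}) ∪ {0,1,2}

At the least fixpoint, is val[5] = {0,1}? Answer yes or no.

Iteration log — 11 steps:
  step 1. node 0  ⊔preds={1,3}  new={0,3}  old={}  +wl: 
  step 2. node 1  ⊔preds={0,3}  new={0}  old={}  +wl: 
  step 3. node 2  ⊔preds={}  new={0,1,2,3}  old={}  +wl: 0
  step 4. node 3  ⊔preds={}  new={1,3}  stable
  step 5. node 4  ⊔preds={0,1,2,3}  new={0,1,2}  old={}  +wl: 2
  step 6. node 5  ⊔preds={0,1,2,3}  new={0,1}  old={1}  +wl: 4
  step 7. node 6  ⊔preds={0,1,2,3}  new={0,1,2}  old={}  +wl: 1
  step 8. node 0  ⊔preds={0,1,2,3}  new={0,3}  stable
  step 9. node 2  ⊔preds={0,1,2}  new={0,1,2,3}  stable
  step 10. node 4  ⊔preds={0,1,2,3}  new={0,1,2}  stable
  step 11. node 1  ⊔preds={0,1,2,3}  new={0,1}  old={0}  +wl: 

Least fixpoint reached:
  node 0: {0,3}
  node 1: {0,1}
  node 2: {0,1,2,3}
  node 3: {1,3}
  node 4: {0,1,2}
  node 5: {0,1}
  node 6: {0,1,2}

yes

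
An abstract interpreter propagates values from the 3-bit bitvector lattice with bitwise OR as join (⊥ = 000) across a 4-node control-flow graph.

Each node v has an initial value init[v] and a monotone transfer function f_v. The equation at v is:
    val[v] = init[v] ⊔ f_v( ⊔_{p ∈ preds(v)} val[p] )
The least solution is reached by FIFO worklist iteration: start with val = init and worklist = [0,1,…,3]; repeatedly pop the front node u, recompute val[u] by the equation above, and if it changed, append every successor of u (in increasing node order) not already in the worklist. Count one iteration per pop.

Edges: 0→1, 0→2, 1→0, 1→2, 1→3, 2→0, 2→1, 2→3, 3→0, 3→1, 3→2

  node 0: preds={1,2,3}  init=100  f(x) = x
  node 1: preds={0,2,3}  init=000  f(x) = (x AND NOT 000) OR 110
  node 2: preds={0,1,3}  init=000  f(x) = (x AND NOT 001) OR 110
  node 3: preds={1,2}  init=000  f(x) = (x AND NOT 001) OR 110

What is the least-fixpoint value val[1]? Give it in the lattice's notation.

Iteration log — 7 steps:
  step 1. node 0  ⊔preds=000  new=100  stable
  step 2. node 1  ⊔preds=100  new=110  old=000  +wl: 0
  step 3. node 2  ⊔preds=110  new=110  old=000  +wl: 1
  step 4. node 3  ⊔preds=110  new=110  old=000  +wl: 2
  step 5. node 0  ⊔preds=110  new=110  old=100  +wl: 
  step 6. node 1  ⊔preds=110  new=110  stable
  step 7. node 2  ⊔preds=110  new=110  stable

Least fixpoint reached:
  node 0: 110
  node 1: 110
  node 2: 110
  node 3: 110

110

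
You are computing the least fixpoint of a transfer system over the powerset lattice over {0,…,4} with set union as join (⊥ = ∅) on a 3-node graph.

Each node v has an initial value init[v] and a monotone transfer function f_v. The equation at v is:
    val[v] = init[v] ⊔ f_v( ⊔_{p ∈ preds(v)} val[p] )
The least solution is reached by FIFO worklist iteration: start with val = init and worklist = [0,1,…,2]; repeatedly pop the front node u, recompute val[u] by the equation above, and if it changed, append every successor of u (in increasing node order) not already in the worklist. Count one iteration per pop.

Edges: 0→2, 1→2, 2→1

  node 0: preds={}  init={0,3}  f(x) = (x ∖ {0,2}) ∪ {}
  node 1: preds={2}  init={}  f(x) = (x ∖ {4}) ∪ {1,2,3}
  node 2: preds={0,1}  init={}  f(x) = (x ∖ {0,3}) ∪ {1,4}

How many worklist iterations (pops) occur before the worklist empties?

4

Trace (4 dequeues):
  [1] u=0 | in {} | out {0,3} | ==
  [2] u=1 | in {} | out {1,2,3} | prev {} | push {}
  [3] u=2 | in {0,1,2,3} | out {1,2,4} | prev {} | push {1}
  [4] u=1 | in {1,2,4} | out {1,2,3} | ==

Converged values:
  [0] {0,3}
  [1] {1,2,3}
  [2] {1,2,4}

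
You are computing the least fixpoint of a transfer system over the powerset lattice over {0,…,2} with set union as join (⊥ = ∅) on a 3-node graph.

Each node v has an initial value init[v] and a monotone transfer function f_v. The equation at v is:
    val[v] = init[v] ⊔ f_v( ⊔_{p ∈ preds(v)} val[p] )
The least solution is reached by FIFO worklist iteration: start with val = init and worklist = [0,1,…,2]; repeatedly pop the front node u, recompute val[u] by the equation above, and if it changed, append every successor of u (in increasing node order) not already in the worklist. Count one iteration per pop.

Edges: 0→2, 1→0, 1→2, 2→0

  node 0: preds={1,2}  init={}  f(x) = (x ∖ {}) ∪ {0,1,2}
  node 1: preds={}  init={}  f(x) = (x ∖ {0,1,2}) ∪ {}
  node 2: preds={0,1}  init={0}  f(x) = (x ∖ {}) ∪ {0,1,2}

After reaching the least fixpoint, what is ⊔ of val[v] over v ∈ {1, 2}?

{0,1,2}

Iteration log — 4 steps:
  step 1. node 0  ⊔preds={0}  new={0,1,2}  old={}  +wl: 
  step 2. node 1  ⊔preds={}  new={}  stable
  step 3. node 2  ⊔preds={0,1,2}  new={0,1,2}  old={0}  +wl: 0
  step 4. node 0  ⊔preds={0,1,2}  new={0,1,2}  stable

Least fixpoint reached:
  node 0: {0,1,2}
  node 1: {}
  node 2: {0,1,2}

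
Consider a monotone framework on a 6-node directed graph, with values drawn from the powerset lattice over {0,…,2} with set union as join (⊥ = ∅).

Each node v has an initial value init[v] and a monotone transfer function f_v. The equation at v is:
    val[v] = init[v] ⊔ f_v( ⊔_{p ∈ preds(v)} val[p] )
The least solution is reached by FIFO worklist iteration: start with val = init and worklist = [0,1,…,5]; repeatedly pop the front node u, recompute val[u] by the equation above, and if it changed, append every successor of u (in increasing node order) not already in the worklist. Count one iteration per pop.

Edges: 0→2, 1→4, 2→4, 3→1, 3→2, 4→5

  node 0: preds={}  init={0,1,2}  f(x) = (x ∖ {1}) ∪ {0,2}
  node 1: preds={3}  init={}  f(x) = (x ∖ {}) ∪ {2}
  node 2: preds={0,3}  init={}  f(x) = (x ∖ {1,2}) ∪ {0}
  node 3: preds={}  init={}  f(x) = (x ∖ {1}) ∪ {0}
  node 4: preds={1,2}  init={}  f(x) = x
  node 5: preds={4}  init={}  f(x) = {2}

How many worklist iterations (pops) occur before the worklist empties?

Trace (9 dequeues):
  [1] u=0 | in {} | out {0,1,2} | ==
  [2] u=1 | in {} | out {2} | prev {} | push {}
  [3] u=2 | in {0,1,2} | out {0} | prev {} | push {}
  [4] u=3 | in {} | out {0} | prev {} | push {1,2}
  [5] u=4 | in {0,2} | out {0,2} | prev {} | push {}
  [6] u=5 | in {0,2} | out {2} | prev {} | push {}
  [7] u=1 | in {0} | out {0,2} | prev {2} | push {4}
  [8] u=2 | in {0,1,2} | out {0} | ==
  [9] u=4 | in {0,2} | out {0,2} | ==

Converged values:
  [0] {0,1,2}
  [1] {0,2}
  [2] {0}
  [3] {0}
  [4] {0,2}
  [5] {2}

9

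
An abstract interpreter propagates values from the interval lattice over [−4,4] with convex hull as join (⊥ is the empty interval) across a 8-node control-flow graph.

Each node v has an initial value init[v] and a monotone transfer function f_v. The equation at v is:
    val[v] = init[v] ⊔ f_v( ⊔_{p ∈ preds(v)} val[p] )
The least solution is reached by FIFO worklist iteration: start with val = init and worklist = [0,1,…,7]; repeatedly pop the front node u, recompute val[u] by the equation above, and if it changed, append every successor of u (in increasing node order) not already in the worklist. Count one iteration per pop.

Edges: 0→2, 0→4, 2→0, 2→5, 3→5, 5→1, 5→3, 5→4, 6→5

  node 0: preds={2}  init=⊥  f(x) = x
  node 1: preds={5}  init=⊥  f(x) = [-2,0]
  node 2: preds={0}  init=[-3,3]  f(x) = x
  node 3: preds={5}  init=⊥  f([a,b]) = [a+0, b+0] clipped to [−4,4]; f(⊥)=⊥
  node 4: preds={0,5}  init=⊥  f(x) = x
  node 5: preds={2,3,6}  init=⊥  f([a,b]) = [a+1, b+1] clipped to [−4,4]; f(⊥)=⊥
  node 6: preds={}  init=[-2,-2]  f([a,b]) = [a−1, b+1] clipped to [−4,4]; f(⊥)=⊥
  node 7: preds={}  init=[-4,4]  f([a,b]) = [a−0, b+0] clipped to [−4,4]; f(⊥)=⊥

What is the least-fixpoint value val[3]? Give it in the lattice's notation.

Trace (12 dequeues):
  [1] u=0 | in [-3,3] | out [-3,3] | prev ⊥ | push {}
  [2] u=1 | in ⊥ | out [-2,0] | prev ⊥ | push {}
  [3] u=2 | in [-3,3] | out [-3,3] | ==
  [4] u=3 | in ⊥ | out ⊥ | ==
  [5] u=4 | in [-3,3] | out [-3,3] | prev ⊥ | push {}
  [6] u=5 | in [-3,3] | out [-2,4] | prev ⊥ | push {1,3,4}
  [7] u=6 | in ⊥ | out [-2,-2] | ==
  [8] u=7 | in ⊥ | out [-4,4] | ==
  [9] u=1 | in [-2,4] | out [-2,0] | ==
  [10] u=3 | in [-2,4] | out [-2,4] | prev ⊥ | push {5}
  [11] u=4 | in [-3,4] | out [-3,4] | prev [-3,3] | push {}
  [12] u=5 | in [-3,4] | out [-2,4] | ==

Converged values:
  [0] [-3,3]
  [1] [-2,0]
  [2] [-3,3]
  [3] [-2,4]
  [4] [-3,4]
  [5] [-2,4]
  [6] [-2,-2]
  [7] [-4,4]

[-2,4]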